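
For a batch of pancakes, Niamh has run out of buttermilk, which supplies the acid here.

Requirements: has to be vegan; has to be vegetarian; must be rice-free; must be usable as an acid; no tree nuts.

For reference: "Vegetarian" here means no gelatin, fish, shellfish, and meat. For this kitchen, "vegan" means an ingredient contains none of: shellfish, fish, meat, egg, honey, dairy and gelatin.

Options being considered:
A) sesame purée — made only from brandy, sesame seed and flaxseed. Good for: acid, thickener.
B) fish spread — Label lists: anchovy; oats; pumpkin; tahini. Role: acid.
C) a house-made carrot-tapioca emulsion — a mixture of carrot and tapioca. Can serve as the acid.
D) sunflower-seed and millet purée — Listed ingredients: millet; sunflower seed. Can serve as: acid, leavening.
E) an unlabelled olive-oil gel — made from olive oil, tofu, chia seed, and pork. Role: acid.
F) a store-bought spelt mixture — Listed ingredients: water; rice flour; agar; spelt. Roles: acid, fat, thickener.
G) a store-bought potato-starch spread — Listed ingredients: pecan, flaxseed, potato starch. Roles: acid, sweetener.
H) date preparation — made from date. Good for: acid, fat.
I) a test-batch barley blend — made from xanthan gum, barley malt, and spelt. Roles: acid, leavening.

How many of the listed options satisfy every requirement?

5

A: all constraints satisfied — valid
B: has anchovy, so not vegetarian; has anchovy, so not vegan — reject
C: all constraints satisfied — keep
D: vegan, no rice — valid
E: has pork, so not vegetarian; has pork, so not vegan — out
F: has rice flour, so not rice-free — no
G: has pecan, so not tree-nut-free — out
H: no tree nuts, no rice — keep
I: vegetarian, no tree nuts — valid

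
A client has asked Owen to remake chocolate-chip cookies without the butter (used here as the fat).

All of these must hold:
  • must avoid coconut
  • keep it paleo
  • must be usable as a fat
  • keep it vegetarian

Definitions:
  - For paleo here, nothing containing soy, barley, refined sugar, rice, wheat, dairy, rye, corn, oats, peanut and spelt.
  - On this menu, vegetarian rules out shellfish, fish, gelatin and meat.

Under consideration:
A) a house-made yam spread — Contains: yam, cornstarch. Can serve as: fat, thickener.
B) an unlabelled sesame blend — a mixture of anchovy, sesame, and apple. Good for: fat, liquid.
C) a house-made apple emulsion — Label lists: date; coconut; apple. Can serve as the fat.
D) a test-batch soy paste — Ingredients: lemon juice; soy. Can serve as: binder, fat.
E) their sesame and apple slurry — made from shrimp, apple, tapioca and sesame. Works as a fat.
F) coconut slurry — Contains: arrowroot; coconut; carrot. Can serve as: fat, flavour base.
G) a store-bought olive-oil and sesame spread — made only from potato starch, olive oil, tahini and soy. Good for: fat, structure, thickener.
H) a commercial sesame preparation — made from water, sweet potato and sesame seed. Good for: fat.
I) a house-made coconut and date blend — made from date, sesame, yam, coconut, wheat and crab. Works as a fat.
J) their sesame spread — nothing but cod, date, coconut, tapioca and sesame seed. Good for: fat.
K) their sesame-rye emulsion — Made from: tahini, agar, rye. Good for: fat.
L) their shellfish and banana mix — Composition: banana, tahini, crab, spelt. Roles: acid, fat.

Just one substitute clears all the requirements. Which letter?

A: has cornstarch, so not paleo — no
B: has anchovy, so not vegetarian — out
C: has coconut, so not coconut-free — no
D: has soy, so not paleo — no
E: has shrimp, so not vegetarian — out
F: has coconut, so not coconut-free — no
G: has soy, so not paleo — reject
H: only sesame seed, water, and sweet potato; none excluded — valid
I: has wheat, so not paleo; has crab, so not vegetarian (and 1 more) — no
J: has cod, so not vegetarian; has coconut, so not coconut-free — no
K: has rye, so not paleo — no
L: has spelt, so not paleo; has crab, so not vegetarian — no

H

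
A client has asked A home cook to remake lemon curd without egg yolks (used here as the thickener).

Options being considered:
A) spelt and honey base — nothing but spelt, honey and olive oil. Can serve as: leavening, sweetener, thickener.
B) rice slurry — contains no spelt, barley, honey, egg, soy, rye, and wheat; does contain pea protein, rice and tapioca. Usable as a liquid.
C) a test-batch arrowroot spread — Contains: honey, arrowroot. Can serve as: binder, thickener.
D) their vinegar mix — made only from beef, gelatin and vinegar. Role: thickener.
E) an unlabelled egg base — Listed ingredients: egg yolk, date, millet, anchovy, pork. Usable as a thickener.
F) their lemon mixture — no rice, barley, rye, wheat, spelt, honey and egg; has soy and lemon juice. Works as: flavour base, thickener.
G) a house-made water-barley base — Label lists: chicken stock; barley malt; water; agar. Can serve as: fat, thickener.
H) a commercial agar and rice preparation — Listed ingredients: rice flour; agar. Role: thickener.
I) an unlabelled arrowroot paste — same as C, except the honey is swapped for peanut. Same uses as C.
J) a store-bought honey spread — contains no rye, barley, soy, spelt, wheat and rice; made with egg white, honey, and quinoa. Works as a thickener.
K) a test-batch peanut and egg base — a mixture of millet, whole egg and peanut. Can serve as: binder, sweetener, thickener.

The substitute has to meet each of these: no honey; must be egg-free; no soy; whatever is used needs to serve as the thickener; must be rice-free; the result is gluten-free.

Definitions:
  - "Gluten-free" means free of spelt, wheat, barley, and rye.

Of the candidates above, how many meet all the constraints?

A: has spelt, so not gluten-free; has honey, so not honey-free — reject
B: not usable as a thickener; has rice, so not rice-free — out
C: has honey, so not honey-free — reject
D: gluten-free, no soy — keep
E: has egg yolk, so not egg-free — no
F: has soy, so not soy-free — reject
G: has barley malt, so not gluten-free — no
H: has rice flour, so not rice-free — reject
I: gluten-free, no egg — valid
J: has honey, so not honey-free; has egg white, so not egg-free — no
K: has whole egg, so not egg-free — no

2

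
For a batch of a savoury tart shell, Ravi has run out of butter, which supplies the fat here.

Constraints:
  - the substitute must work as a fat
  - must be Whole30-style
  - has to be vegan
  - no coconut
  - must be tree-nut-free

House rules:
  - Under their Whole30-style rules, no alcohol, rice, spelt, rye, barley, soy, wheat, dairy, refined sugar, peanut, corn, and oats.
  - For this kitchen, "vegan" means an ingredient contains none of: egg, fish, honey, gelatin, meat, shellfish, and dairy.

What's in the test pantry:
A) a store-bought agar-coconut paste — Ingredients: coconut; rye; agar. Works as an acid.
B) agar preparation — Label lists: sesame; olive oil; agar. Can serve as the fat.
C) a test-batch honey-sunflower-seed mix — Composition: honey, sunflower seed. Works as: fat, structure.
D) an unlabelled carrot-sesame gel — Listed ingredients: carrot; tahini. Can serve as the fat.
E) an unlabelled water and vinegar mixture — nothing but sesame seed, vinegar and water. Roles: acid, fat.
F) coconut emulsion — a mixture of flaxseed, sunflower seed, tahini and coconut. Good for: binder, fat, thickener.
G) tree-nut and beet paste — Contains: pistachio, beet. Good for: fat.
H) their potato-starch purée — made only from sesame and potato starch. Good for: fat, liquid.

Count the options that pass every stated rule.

A: not usable as a fat; has rye, so not Whole30-style (and 1 more) — reject
B: only sesame, olive oil, and agar; none excluded — OK
C: has honey, so not vegan — no
D: no coconut, Whole30-style — valid
E: only sesame seed, vinegar and water; none excluded — valid
F: has coconut, so not coconut-free — no
G: has pistachio, so not tree-nut-free — reject
H: works as a fat, no tree nuts, Whole30-style — keep

4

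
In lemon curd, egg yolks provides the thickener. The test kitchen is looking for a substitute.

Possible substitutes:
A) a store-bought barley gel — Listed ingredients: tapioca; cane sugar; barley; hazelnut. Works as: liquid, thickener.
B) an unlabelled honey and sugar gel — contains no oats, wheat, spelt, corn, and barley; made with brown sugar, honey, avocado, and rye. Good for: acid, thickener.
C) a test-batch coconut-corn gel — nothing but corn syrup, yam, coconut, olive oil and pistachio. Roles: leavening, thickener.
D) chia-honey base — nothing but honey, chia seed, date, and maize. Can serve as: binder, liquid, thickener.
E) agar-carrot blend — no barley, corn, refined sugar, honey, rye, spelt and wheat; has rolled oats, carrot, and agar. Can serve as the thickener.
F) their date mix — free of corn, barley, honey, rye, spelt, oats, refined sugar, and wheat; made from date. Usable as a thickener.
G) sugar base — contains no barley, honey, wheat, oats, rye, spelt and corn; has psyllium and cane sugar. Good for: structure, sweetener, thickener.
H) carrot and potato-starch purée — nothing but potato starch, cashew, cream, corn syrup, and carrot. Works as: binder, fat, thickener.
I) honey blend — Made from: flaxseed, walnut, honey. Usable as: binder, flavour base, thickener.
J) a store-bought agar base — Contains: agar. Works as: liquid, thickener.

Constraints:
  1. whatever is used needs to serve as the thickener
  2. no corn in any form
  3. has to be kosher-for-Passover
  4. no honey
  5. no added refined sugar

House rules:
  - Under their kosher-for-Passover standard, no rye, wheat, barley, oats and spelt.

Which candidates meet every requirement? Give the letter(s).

F, J

A: has barley, so not kosher-for-Passover; has cane sugar, so not no-added-sugar — reject
B: has rye, so not kosher-for-Passover; has brown sugar, so not no-added-sugar (and 1 more) — no
C: has corn syrup, so not corn-free — out
D: has maize, so not corn-free; has honey, so not honey-free — out
E: has rolled oats, so not kosher-for-Passover — reject
F: works as a thickener, no honey, no refined sugar — keep
G: has cane sugar, so not no-added-sugar — out
H: has corn syrup, so not corn-free — no
I: has honey, so not honey-free — reject
J: only agar; none excluded — OK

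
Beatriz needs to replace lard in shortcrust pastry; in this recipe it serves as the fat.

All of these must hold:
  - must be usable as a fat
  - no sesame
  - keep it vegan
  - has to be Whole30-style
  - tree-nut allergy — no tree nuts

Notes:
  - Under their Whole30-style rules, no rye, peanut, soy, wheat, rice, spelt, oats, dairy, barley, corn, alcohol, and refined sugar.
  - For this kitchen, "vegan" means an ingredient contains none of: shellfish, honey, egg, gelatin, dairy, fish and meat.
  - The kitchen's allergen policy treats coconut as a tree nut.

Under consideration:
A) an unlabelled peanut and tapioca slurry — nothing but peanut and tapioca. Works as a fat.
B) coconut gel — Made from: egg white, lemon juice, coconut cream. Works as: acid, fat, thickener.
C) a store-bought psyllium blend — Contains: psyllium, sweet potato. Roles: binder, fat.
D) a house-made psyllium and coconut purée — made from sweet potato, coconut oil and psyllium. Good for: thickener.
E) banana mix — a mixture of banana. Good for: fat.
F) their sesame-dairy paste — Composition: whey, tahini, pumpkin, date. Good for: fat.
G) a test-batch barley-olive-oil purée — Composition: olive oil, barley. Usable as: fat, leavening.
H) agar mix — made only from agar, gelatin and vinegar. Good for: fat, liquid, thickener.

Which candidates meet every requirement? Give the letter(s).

C, E

A: has peanut, so not Whole30-style — no
B: has egg white, so not vegan; has coconut cream, so not tree-nut-free — out
C: vegan, Whole30-style — keep
D: not usable as a fat; has coconut oil, so not tree-nut-free — no
E: nothing on the exclusion list — keep
F: has whey, so not Whole30-style; has whey, so not vegan (and 1 more) — out
G: has barley, so not Whole30-style — no
H: has gelatin, so not vegan — reject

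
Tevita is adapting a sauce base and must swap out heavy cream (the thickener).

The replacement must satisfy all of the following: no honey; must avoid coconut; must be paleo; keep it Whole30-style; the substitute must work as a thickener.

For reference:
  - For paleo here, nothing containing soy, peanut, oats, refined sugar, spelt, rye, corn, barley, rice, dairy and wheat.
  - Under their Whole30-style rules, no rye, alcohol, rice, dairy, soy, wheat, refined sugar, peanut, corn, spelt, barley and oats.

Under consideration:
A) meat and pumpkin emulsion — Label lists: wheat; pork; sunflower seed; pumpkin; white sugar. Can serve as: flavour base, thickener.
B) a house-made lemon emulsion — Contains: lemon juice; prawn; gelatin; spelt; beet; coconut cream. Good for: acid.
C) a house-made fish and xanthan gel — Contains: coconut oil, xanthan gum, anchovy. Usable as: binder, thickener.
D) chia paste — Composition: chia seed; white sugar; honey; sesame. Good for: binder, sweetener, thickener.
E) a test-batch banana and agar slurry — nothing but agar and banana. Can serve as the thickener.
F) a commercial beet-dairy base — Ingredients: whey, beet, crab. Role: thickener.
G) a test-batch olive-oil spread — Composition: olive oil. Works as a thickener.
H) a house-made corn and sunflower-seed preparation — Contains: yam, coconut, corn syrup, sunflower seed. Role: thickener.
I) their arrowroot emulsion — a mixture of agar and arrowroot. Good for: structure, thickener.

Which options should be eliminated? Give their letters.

A, B, C, D, F, H

A: has white sugar, so not paleo; has white sugar, so not Whole30-style — no
B: not usable as a thickener; has spelt, so not paleo (and 2 more) — no
C: has coconut oil, so not coconut-free — reject
D: has white sugar, so not paleo; has white sugar, so not Whole30-style (and 1 more) — reject
E: only banana and agar; none excluded — keep
F: has whey, so not paleo; has whey, so not Whole30-style — out
G: works as a thickener, Whole30-style, no honey — OK
H: has corn syrup, so not paleo; has corn syrup, so not Whole30-style (and 1 more) — reject
I: only arrowroot and agar; none excluded — OK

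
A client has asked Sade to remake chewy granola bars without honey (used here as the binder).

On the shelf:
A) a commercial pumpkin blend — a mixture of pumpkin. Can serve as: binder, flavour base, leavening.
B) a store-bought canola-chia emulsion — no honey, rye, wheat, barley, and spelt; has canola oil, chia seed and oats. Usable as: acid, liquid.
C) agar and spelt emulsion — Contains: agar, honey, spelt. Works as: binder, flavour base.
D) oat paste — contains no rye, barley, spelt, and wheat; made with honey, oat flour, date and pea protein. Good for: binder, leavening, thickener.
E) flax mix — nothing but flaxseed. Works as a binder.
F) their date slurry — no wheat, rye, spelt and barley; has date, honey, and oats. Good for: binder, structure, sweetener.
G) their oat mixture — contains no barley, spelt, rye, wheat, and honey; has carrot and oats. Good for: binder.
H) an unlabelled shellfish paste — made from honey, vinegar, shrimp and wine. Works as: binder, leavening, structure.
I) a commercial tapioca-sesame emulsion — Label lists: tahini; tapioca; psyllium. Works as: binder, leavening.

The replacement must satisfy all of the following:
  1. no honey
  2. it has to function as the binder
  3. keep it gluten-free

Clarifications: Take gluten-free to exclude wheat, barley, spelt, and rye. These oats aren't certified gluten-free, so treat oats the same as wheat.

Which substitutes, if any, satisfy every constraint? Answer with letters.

A, E, I

A: only pumpkin; none excluded — valid
B: not usable as a binder; has oats, so not gluten-free — reject
C: has spelt, so not gluten-free; has honey, so not honey-free — out
D: has oat flour, so not gluten-free; has honey, so not honey-free — no
E: all constraints satisfied — valid
F: has oats, so not gluten-free; has honey, so not honey-free — reject
G: has oats, so not gluten-free — reject
H: has honey, so not honey-free — reject
I: all constraints satisfied — OK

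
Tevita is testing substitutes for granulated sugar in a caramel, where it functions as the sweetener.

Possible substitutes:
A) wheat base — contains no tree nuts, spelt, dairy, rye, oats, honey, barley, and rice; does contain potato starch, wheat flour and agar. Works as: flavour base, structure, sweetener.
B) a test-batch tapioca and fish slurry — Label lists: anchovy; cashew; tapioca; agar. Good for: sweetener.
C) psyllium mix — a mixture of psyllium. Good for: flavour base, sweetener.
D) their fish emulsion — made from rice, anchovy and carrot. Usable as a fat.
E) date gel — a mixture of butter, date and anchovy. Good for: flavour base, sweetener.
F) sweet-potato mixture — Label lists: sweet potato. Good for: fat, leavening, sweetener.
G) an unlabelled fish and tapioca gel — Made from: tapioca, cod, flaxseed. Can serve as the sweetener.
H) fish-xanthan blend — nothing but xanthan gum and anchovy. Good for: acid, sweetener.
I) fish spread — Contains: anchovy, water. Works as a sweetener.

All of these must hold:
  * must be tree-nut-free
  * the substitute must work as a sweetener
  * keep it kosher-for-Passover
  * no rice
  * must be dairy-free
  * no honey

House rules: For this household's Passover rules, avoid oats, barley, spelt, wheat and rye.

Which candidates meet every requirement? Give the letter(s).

C, F, G, H, I

A: has wheat flour, so not kosher-for-Passover — out
B: has cashew, so not tree-nut-free — reject
C: nothing on the exclusion list — valid
D: not usable as a sweetener; has rice, so not rice-free — no
E: has butter, so not dairy-free — out
F: only sweet potato; none excluded — OK
G: all constraints satisfied — keep
H: nothing on the exclusion list — keep
I: only anchovy and water; none excluded — valid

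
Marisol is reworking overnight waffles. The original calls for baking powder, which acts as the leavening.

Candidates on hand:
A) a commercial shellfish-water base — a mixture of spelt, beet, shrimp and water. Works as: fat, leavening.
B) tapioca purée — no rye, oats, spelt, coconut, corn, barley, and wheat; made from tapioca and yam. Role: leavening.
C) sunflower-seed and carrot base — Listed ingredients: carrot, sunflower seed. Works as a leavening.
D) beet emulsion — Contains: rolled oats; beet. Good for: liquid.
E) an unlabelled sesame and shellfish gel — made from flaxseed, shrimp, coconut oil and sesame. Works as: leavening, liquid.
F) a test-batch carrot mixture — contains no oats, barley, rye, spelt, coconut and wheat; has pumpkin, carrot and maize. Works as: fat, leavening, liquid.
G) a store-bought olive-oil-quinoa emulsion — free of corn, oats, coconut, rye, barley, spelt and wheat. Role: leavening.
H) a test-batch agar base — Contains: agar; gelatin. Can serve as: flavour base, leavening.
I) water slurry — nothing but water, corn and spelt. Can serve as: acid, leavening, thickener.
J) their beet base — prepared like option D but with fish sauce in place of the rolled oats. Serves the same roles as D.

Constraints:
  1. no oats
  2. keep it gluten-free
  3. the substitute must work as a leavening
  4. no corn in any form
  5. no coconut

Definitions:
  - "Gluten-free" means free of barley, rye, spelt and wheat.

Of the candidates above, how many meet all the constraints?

A: has spelt, so not gluten-free — no
B: works as a leavening, no oats, no coconut — valid
C: all constraints satisfied — keep
D: not usable as a leavening; has rolled oats, so not oat-free — reject
E: has coconut oil, so not coconut-free — out
F: has maize, so not corn-free — out
G: all constraints satisfied — keep
H: works as a leavening, no oats, no corn — OK
I: has spelt, so not gluten-free; has corn, so not corn-free — no
J: not usable as a leavening — out

4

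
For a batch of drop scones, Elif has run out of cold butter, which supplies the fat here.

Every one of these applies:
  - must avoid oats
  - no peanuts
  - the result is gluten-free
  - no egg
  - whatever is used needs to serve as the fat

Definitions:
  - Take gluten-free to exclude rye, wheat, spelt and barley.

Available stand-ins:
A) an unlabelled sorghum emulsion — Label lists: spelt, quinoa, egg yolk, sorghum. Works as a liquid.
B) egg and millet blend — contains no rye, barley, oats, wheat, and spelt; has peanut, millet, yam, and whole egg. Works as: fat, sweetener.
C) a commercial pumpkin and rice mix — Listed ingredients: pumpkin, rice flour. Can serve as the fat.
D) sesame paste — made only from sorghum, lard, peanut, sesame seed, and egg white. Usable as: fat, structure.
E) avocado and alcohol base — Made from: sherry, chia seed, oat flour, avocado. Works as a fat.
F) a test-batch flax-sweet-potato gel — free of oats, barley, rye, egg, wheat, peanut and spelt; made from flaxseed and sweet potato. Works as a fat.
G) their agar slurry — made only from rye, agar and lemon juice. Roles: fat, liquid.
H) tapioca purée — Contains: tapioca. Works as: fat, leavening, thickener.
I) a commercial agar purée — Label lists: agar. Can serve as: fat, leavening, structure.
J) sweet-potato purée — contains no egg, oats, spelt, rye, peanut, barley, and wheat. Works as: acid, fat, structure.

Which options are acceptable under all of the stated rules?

A: not usable as a fat; has spelt, so not gluten-free (and 1 more) — no
B: has whole egg, so not egg-free; has peanut, so not peanut-free — out
C: only rice flour and pumpkin; none excluded — valid
D: has egg white, so not egg-free; has peanut, so not peanut-free — out
E: has oat flour, so not oat-free — out
F: no oats, gluten-free — keep
G: has rye, so not gluten-free — out
H: nothing on the exclusion list — valid
I: all constraints satisfied — keep
J: works as a fat, no egg, gluten-free — valid

C, F, H, I, J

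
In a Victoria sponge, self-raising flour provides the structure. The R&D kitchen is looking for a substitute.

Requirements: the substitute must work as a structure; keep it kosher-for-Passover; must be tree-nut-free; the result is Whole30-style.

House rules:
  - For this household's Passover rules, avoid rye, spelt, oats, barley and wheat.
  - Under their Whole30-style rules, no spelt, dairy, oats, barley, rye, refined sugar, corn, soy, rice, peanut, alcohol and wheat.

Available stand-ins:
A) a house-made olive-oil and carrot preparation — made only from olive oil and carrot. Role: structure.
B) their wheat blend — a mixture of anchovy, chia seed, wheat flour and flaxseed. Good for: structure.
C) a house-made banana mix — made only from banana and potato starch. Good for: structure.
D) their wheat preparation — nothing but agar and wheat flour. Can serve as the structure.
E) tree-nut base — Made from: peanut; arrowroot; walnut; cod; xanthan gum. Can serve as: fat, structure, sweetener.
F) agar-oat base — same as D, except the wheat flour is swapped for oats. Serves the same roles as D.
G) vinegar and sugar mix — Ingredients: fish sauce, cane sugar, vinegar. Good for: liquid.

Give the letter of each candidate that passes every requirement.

A: only olive oil and carrot; none excluded — valid
B: has wheat flour, so not kosher-for-Passover; has wheat flour, so not Whole30-style — reject
C: nothing on the exclusion list — keep
D: has wheat flour, so not kosher-for-Passover; has wheat flour, so not Whole30-style — reject
E: has peanut, so not Whole30-style; has walnut, so not tree-nut-free — reject
F: has oats, so not kosher-for-Passover; has oats, so not Whole30-style — no
G: not usable as a structure; has cane sugar, so not Whole30-style — no

A, C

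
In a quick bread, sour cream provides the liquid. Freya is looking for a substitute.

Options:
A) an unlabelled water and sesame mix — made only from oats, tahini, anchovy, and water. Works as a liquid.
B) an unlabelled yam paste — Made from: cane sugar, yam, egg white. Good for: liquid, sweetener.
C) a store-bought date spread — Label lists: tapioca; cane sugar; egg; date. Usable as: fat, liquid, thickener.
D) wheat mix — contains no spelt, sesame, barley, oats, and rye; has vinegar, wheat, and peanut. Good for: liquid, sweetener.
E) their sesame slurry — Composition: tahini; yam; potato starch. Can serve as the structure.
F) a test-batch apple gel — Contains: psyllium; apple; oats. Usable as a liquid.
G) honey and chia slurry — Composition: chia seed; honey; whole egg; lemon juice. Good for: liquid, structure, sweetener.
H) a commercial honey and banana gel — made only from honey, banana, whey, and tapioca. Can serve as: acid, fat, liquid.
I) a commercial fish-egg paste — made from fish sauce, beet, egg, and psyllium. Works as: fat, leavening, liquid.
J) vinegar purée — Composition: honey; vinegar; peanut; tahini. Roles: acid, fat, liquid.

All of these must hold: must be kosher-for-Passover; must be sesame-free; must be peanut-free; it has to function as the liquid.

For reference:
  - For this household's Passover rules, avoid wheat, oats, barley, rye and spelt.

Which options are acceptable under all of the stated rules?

B, C, G, H, I

A: has oats, so not kosher-for-Passover; has tahini, so not sesame-free — reject
B: only egg white, cane sugar and yam; none excluded — OK
C: egg and cane sugar etc. — none of it excluded — valid
D: has wheat, so not kosher-for-Passover; has peanut, so not peanut-free — no
E: not usable as a liquid; has tahini, so not sesame-free — out
F: has oats, so not kosher-for-Passover — reject
G: every rule checks out — OK
H: all constraints satisfied — keep
I: egg and fish sauce etc. — none of it excluded — keep
J: has peanut, so not peanut-free; has tahini, so not sesame-free — out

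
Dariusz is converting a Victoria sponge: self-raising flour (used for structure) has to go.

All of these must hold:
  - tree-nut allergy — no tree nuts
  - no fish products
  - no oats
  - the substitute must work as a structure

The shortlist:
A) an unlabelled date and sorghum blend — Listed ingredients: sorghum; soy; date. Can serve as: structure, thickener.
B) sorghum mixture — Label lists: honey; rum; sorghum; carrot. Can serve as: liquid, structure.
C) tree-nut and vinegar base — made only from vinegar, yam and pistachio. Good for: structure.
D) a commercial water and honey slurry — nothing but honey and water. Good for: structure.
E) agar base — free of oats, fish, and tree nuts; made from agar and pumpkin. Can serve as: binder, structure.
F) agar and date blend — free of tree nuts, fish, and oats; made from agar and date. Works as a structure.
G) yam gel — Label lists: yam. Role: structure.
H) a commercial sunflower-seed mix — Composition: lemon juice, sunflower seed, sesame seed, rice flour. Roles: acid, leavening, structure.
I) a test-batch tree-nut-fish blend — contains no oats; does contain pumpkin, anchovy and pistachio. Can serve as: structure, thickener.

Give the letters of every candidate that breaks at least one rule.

C, I

A: only soy, date and sorghum; none excluded — keep
B: rum and honey etc. — none of it excluded — valid
C: has pistachio, so not tree-nut-free — no
D: only honey and water; none excluded — OK
E: no oats, no tree nuts — keep
F: every rule checks out — valid
G: only yam; none excluded — valid
H: all constraints satisfied — keep
I: has pistachio, so not tree-nut-free; has anchovy, so not fish-free — reject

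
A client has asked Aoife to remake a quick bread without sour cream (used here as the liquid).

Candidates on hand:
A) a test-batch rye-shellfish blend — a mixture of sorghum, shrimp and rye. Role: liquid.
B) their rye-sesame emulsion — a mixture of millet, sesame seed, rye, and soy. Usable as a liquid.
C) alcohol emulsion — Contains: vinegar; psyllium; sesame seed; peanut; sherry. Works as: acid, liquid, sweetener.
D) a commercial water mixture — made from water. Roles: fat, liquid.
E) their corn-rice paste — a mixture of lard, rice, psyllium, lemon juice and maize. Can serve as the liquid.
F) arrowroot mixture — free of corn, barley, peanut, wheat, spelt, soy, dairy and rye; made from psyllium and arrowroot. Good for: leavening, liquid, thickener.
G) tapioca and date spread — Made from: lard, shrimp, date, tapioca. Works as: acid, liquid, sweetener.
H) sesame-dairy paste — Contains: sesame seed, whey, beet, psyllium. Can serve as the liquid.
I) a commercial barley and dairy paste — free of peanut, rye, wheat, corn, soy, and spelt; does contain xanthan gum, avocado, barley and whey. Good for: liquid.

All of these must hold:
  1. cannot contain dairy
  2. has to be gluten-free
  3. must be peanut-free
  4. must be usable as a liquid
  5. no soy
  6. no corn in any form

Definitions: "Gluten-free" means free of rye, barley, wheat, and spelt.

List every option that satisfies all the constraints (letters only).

D, F, G

A: has rye, so not gluten-free — reject
B: has rye, so not gluten-free; has soy, so not soy-free — no
C: has peanut, so not peanut-free — no
D: only water; none excluded — OK
E: has maize, so not corn-free — out
F: works as a liquid, no dairy, no soy — OK
G: lard and shrimp etc. — none of it excluded — OK
H: has whey, so not dairy-free — out
I: has barley, so not gluten-free; has whey, so not dairy-free — reject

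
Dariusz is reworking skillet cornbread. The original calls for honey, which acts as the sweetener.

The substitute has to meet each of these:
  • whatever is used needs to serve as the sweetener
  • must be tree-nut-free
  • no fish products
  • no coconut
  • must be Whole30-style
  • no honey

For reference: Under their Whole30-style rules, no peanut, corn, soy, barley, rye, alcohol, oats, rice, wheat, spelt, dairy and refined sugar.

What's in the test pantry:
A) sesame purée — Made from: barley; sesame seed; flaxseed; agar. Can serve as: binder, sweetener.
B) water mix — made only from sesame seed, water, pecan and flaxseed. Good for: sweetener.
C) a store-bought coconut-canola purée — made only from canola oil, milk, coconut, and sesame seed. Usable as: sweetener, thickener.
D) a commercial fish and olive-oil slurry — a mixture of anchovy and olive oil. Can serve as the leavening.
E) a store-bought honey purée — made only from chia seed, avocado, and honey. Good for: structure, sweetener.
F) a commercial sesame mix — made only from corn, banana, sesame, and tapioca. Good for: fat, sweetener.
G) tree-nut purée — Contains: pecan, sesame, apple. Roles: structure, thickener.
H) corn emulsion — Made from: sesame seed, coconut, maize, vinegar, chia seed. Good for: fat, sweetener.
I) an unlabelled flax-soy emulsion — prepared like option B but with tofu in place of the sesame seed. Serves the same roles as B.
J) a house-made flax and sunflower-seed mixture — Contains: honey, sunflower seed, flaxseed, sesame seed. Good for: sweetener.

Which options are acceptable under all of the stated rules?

none

A: has barley, so not Whole30-style — out
B: has pecan, so not tree-nut-free — reject
C: has milk, so not Whole30-style; has coconut, so not coconut-free — no
D: not usable as a sweetener; has anchovy, so not fish-free — no
E: has honey, so not honey-free — out
F: has corn, so not Whole30-style — out
G: not usable as a sweetener; has pecan, so not tree-nut-free — out
H: has maize, so not Whole30-style; has coconut, so not coconut-free — reject
I: has tofu, so not Whole30-style; has pecan, so not tree-nut-free — out
J: has honey, so not honey-free — reject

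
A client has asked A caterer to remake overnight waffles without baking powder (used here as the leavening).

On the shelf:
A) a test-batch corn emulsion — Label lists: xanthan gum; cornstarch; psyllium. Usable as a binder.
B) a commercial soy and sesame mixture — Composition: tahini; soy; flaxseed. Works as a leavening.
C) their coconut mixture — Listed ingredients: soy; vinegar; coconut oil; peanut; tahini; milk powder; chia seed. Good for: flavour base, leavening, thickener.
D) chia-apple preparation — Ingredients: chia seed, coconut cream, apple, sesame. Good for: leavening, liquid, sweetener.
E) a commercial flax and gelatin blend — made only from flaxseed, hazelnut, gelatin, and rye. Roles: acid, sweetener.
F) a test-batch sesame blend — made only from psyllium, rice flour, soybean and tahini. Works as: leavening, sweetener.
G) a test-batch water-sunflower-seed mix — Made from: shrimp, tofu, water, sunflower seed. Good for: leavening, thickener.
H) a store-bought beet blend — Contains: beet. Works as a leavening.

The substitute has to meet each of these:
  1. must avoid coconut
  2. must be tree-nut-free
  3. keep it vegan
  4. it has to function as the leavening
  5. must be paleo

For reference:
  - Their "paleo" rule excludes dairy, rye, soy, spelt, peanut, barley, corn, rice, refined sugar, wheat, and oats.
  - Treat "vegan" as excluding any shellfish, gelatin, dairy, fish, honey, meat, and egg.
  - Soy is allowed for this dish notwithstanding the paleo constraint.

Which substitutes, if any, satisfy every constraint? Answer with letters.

A: not usable as a leavening; has cornstarch, so not paleo — reject
B: soy is permitted under the paleo carve-out; nothing else excluded — OK
C: has milk powder, so not paleo; has milk powder, so not vegan (and 1 more) — out
D: has coconut cream, so not coconut-free — no
E: not usable as a leavening; has rye, so not paleo (and 2 more) — no
F: has rice flour, so not paleo — no
G: has shrimp, so not vegan — out
H: only beet; none excluded — valid

B, H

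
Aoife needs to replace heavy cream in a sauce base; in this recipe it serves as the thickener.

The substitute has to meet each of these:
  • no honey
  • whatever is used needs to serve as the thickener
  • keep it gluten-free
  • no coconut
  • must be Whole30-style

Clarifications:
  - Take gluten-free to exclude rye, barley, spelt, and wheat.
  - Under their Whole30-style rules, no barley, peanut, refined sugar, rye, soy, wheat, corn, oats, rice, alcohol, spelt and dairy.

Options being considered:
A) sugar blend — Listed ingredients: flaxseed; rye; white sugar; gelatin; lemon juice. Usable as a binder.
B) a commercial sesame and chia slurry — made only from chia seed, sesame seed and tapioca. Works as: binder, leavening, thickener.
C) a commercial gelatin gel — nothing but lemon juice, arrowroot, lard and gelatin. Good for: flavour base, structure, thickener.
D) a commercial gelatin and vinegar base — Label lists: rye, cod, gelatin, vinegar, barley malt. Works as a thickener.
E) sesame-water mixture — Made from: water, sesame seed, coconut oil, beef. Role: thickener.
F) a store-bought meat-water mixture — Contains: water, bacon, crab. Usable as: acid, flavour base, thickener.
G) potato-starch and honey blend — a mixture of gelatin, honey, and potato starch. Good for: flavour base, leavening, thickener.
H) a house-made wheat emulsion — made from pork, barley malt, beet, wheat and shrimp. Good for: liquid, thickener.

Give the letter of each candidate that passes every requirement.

A: not usable as a thickener; has rye, so not gluten-free (and 1 more) — no
B: works as a thickener, no coconut, no honey — valid
C: works as a thickener, no honey, gluten-free — keep
D: has barley malt, so not gluten-free; has barley malt, so not Whole30-style — no
E: has coconut oil, so not coconut-free — out
F: only bacon, crab, and water; none excluded — keep
G: has honey, so not honey-free — no
H: has barley malt, so not gluten-free; has barley malt, so not Whole30-style — reject

B, C, F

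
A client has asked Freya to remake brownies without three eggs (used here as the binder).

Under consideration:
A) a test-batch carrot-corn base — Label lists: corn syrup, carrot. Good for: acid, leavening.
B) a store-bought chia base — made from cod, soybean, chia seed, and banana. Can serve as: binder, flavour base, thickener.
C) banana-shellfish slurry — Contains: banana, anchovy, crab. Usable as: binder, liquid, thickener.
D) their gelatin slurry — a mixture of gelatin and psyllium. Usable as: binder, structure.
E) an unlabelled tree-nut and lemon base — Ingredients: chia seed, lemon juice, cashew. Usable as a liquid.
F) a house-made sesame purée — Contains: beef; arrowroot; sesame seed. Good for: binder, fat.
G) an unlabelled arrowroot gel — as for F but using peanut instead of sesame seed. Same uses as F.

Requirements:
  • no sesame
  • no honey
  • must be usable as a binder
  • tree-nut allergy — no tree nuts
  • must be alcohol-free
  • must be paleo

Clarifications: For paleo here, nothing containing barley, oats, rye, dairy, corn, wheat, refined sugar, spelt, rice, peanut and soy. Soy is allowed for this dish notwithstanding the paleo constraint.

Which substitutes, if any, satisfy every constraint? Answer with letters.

A: not usable as a binder; has corn syrup, so not paleo — out
B: soy is permitted under the paleo carve-out; nothing else excluded — valid
C: works as a binder, no tree nuts, paleo — valid
D: every rule checks out — valid
E: not usable as a binder; has cashew, so not tree-nut-free — reject
F: has sesame seed, so not sesame-free — reject
G: has peanut, so not paleo — reject

B, C, D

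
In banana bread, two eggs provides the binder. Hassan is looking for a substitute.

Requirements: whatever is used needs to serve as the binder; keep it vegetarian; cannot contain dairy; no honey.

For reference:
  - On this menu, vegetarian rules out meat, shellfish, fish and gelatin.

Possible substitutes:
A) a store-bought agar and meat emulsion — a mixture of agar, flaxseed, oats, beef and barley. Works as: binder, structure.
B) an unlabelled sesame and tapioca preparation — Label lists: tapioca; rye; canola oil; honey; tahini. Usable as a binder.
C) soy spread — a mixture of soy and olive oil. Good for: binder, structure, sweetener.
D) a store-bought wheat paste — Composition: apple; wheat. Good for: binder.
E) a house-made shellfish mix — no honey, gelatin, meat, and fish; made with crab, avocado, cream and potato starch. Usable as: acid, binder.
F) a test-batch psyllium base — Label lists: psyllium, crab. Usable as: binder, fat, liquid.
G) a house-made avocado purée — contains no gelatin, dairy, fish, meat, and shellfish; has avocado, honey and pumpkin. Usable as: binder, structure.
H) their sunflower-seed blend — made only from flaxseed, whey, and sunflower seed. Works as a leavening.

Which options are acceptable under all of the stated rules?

A: has beef, so not vegetarian — out
B: has honey, so not honey-free — reject
C: works as a binder, no dairy, no honey — OK
D: only wheat and apple; none excluded — valid
E: has crab, so not vegetarian; has cream, so not dairy-free — no
F: has crab, so not vegetarian — reject
G: has honey, so not honey-free — reject
H: not usable as a binder; has whey, so not dairy-free — no

C, D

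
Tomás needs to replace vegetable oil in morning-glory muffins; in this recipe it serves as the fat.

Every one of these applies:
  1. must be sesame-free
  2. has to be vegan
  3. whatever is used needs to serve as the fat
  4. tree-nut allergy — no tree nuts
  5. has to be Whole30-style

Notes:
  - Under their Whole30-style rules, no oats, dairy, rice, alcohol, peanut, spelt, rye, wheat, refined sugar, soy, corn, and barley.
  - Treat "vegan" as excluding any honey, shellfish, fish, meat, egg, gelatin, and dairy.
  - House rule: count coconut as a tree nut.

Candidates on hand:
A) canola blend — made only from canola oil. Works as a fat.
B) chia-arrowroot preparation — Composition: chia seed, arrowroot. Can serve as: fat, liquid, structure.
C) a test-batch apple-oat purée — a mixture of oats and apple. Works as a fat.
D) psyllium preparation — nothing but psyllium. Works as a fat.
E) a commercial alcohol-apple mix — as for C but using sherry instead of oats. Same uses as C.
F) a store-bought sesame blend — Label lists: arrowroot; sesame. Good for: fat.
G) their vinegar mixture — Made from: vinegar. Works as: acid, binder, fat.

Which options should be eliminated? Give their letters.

A: only canola oil; none excluded — valid
B: only chia seed and arrowroot; none excluded — OK
C: has oats, so not Whole30-style — no
D: tree-nut-free, Whole30-style — keep
E: has sherry, so not Whole30-style — no
F: has sesame, so not sesame-free — reject
G: only vinegar; none excluded — OK

C, E, F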